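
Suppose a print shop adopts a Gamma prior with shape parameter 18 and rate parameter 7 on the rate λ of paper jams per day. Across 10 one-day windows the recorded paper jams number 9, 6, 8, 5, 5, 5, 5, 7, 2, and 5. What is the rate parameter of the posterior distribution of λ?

Total count: 9 + 6 + 8 + 5 + 5 + 5 + 5 + 7 + 2 + 5 = 57.
Total exposure: 10 days.
Gamma(α, β) with Poisson data over total exposure Σt gives posterior Gamma(α+Σx, β+Σt) = Gamma(75, 17).

17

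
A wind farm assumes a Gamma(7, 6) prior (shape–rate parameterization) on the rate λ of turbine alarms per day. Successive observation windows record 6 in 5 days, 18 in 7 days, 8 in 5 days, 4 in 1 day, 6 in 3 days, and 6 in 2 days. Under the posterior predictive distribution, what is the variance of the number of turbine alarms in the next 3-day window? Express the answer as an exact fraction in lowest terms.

5280/841

Total count: 6 + 18 + 8 + 4 + 6 + 6 = 48.
Total exposure: 5 + 7 + 5 + 1 + 3 + 2 = 23 days.
The Gamma prior is conjugate for the Poisson rate, so λ | data ~ Gamma(7+48, 6+23) = Gamma(55, 29).
The posterior predictive for a window of length T is Negative Binomial with variance T·α'·(β'+T)/β'² = 3·55·32/841 = 5280/841.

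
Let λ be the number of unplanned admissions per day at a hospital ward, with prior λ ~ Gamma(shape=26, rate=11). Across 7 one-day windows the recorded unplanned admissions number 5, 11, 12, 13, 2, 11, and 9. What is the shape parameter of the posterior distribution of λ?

Total count: 5 + 11 + 12 + 13 + 2 + 11 + 9 = 63.
Total exposure: 7 days.
Gamma(α, β) with Poisson data over total exposure Σt gives posterior Gamma(α+Σx, β+Σt) = Gamma(89, 18).

89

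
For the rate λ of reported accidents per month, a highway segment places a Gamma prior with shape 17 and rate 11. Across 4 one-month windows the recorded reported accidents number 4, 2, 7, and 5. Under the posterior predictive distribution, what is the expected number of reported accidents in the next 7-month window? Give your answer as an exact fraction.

49/3

Total count: 4 + 2 + 7 + 5 = 18.
Total exposure: 4 months.
Gamma(α, β) with Poisson data over total exposure Σt gives posterior Gamma(α+Σx, β+Σt) = Gamma(35, 15).
Predictive mean over a 7-month window = T·E[λ|data] = 7·35/15 = 49/3.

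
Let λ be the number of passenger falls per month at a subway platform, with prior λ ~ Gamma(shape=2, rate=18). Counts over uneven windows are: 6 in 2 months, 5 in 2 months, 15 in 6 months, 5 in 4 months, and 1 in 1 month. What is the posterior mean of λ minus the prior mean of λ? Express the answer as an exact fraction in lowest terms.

Total count: 6 + 5 + 15 + 5 + 1 = 32.
Total exposure: 2 + 2 + 6 + 4 + 1 = 15 months.
Gamma(α, β) with Poisson data over total exposure Σt gives posterior Gamma(α+Σx, β+Σt) = Gamma(34, 33).
Posterior mean = 34/33 = 34/33; prior mean = 2/18 = 1/9. Difference = 34/33 − 1/9 = 91/99.

91/99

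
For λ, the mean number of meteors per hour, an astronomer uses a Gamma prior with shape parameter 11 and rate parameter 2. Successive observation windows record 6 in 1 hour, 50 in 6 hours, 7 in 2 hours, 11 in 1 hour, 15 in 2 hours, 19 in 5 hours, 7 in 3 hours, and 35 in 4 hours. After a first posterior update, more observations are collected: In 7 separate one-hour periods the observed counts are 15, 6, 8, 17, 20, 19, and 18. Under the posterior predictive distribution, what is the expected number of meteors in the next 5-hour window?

40

Total count: 6 + 50 + 7 + 11 + 15 + 19 + 7 + 35 = 150.
Total exposure: 1 + 6 + 2 + 1 + 2 + 5 + 3 + 4 = 24 hours.
After the first batch: Gamma(11 + 150, 2 + 24) = Gamma(161, 26).
Total count: 15 + 6 + 8 + 17 + 20 + 19 + 18 = 103.
Total exposure: 7 hours.
After the second batch: Gamma(161 + 103, 26 + 7) = Gamma(264, 33).
Predictive mean over a 5-hour window = T·E[λ|data] = 5·264/33 = 40.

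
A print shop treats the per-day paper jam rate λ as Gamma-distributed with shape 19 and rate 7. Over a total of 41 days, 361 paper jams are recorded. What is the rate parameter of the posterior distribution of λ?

Total count 361 over total exposure 41 days.
Conjugate update: add total count to the shape and total exposure to the rate, giving Gamma(380, 48).

48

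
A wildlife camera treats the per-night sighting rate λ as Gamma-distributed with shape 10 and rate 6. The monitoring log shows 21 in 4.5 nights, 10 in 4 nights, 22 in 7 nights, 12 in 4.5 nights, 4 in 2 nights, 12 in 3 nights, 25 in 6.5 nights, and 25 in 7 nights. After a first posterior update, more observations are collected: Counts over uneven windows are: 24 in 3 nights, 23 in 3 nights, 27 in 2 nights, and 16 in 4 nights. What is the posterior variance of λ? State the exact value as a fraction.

924/12769

Total count: 21 + 10 + 22 + 12 + 4 + 12 + 25 + 25 = 131.
Total exposure: 4.5 + 4 + 7 + 4.5 + 2 + 3 + 6.5 + 7 = 38.5 nights.
After the first batch: Gamma(10 + 131, 6 + 38.5) = Gamma(141, 89/2).
Total count: 24 + 23 + 27 + 16 = 90.
Total exposure: 3 + 3 + 2 + 4 = 12 nights.
After the second batch: Gamma(141 + 90, 89/2 + 12) = Gamma(231, 113/2).
Posterior variance = α'/β'² = 231/(12769/4) = 924/12769.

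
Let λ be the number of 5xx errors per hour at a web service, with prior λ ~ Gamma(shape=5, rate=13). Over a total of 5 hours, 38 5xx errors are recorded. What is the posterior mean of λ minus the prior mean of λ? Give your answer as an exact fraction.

469/234

Total count 38 over total exposure 5 hours.
The Gamma prior is conjugate for the Poisson rate, so λ | data ~ Gamma(5+38, 13+5) = Gamma(43, 18).
Posterior mean = 43/18 = 43/18; prior mean = 5/13 = 5/13. Difference = 43/18 − 5/13 = 469/234.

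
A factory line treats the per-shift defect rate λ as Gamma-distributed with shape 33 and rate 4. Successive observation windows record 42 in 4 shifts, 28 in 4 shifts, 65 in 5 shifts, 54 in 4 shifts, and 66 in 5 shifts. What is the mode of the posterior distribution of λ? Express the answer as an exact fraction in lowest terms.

Total count: 42 + 28 + 65 + 54 + 66 = 255.
Total exposure: 4 + 4 + 5 + 4 + 5 = 22 shifts.
The Gamma prior is conjugate for the Poisson rate, so λ | data ~ Gamma(33+255, 4+22) = Gamma(288, 26).
Posterior mode = (α'−1)/β' = 287/26.

287/26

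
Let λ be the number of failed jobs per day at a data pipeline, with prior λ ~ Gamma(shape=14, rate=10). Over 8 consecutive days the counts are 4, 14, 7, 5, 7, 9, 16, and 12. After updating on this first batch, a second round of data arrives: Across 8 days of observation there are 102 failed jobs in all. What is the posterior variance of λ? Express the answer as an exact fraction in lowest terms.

Total count: 4 + 14 + 7 + 5 + 7 + 9 + 16 + 12 = 74.
Total exposure: 8 days.
After the first batch: Gamma(14 + 74, 10 + 8) = Gamma(88, 18).
Total count 102 over total exposure 8 days.
After the second batch: Gamma(88 + 102, 18 + 8) = Gamma(190, 26).
Posterior variance = α'/β'² = 190/676 = 95/338.

95/338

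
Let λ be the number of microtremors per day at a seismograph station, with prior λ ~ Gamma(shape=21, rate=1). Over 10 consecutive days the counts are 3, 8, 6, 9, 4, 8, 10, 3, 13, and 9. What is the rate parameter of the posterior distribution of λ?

Total count: 3 + 8 + 6 + 9 + 4 + 8 + 10 + 3 + 13 + 9 = 73.
Total exposure: 10 days.
Gamma(α, β) with Poisson data over total exposure Σt gives posterior Gamma(α+Σx, β+Σt) = Gamma(94, 11).

11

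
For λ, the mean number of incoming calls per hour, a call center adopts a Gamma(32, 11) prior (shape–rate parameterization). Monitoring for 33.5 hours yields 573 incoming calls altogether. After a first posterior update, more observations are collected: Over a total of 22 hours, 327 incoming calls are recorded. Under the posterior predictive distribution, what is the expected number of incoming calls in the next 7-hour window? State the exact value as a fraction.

Total count 573 over total exposure 33.5 hours.
After the first batch: Gamma(32 + 573, 11 + 33.5) = Gamma(605, 89/2).
Total count 327 over total exposure 22 hours.
After the second batch: Gamma(605 + 327, 89/2 + 22) = Gamma(932, 133/2).
Predictive mean over a 7-hour window = T·E[λ|data] = 7·932/(133/2) = 1864/19.

1864/19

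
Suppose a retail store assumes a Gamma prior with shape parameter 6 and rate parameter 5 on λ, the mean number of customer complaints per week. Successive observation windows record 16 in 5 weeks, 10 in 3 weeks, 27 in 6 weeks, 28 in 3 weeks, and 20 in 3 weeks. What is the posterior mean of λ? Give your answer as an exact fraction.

107/25

Total count: 16 + 10 + 27 + 28 + 20 = 101.
Total exposure: 5 + 3 + 6 + 3 + 3 = 20 weeks.
Conjugate update: add total count to the shape and total exposure to the rate, giving Gamma(107, 25).
Posterior mean = α'/β' = 107/25.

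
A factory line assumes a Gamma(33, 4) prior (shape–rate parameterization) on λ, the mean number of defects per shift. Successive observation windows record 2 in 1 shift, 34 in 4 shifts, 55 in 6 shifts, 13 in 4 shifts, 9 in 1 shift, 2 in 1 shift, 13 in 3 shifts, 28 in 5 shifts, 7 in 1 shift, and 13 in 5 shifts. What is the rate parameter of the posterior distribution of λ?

Total count: 2 + 34 + 55 + 13 + 9 + 2 + 13 + 28 + 7 + 13 = 176.
Total exposure: 1 + 4 + 6 + 4 + 1 + 1 + 3 + 5 + 1 + 5 = 31 shifts.
Gamma(α, β) with Poisson data over total exposure Σt gives posterior Gamma(α+Σx, β+Σt) = Gamma(209, 35).

35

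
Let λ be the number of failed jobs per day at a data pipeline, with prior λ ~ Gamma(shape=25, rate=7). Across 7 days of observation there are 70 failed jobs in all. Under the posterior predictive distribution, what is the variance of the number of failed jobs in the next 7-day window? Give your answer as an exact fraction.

Total count 70 over total exposure 7 days.
Posterior: α' = 25 + 70 = 95, β' = 7 + 7 = 14.
The posterior predictive for a window of length T is Negative Binomial with variance T·α'·(β'+T)/β'² = 7·95·21/196 = 285/4.

285/4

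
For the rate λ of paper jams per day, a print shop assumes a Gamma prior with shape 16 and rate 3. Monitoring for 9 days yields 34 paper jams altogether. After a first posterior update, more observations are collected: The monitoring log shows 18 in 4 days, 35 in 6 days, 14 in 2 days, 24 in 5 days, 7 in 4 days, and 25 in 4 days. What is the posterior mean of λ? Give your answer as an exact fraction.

173/37

Total count 34 over total exposure 9 days.
After the first batch: Gamma(16 + 34, 3 + 9) = Gamma(50, 12).
Total count: 18 + 35 + 14 + 24 + 7 + 25 = 123.
Total exposure: 4 + 6 + 2 + 5 + 4 + 4 = 25 days.
After the second batch: Gamma(50 + 123, 12 + 25) = Gamma(173, 37).
Posterior mean = α'/β' = 173/37.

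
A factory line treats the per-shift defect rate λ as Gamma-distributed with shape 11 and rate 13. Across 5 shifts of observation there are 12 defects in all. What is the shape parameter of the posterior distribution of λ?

Total count 12 over total exposure 5 shifts.
Conjugate update: add total count to the shape and total exposure to the rate, giving Gamma(23, 18).

23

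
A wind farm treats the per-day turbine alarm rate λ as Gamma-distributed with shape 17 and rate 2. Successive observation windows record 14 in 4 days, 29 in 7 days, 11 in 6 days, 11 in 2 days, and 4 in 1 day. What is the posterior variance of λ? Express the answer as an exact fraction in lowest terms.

43/242

Total count: 14 + 29 + 11 + 11 + 4 = 69.
Total exposure: 4 + 7 + 6 + 2 + 1 = 20 days.
Posterior: α' = 17 + 69 = 86, β' = 2 + 20 = 22.
Posterior variance = α'/β'² = 86/484 = 43/242.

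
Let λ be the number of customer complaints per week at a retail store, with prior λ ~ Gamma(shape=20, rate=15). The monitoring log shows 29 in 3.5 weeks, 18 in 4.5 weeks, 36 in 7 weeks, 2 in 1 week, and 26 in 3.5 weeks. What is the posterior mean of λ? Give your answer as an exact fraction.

262/69

Total count: 29 + 18 + 36 + 2 + 26 = 111.
Total exposure: 3.5 + 4.5 + 7 + 1 + 3.5 = 19.5 weeks.
The Gamma prior is conjugate for the Poisson rate, so λ | data ~ Gamma(20+111, 15+19.5) = Gamma(131, 69/2).
Posterior mean = α'/β' = 131/(69/2) = 262/69.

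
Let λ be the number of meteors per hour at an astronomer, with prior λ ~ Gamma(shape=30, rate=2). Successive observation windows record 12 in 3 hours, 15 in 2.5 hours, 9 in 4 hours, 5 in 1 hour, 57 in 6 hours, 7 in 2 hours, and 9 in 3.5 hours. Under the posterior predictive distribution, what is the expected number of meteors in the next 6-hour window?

Total count: 12 + 15 + 9 + 5 + 57 + 7 + 9 = 114.
Total exposure: 3 + 2.5 + 4 + 1 + 6 + 2 + 3.5 = 22 hours.
Conjugate update: add total count to the shape and total exposure to the rate, giving Gamma(144, 24).
Predictive mean over a 6-hour window = T·E[λ|data] = 6·144/24 = 36.

36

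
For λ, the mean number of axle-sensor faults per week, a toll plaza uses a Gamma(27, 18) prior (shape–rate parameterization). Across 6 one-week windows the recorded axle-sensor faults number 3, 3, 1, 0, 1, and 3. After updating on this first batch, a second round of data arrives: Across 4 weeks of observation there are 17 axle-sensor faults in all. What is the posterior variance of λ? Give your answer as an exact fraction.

55/784

Total count: 3 + 3 + 1 + 0 + 1 + 3 = 11.
Total exposure: 6 weeks.
After the first batch: Gamma(27 + 11, 18 + 6) = Gamma(38, 24).
Total count 17 over total exposure 4 weeks.
After the second batch: Gamma(38 + 17, 24 + 4) = Gamma(55, 28).
Posterior variance = α'/β'² = 55/784.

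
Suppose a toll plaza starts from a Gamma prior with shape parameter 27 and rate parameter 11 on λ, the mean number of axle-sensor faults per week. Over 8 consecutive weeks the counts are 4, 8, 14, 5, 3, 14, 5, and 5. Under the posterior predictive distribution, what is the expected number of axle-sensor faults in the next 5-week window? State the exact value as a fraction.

425/19

Total count: 4 + 8 + 14 + 5 + 3 + 14 + 5 + 5 = 58.
Total exposure: 8 weeks.
Posterior: α' = 27 + 58 = 85, β' = 11 + 8 = 19.
Predictive mean over a 5-week window = T·E[λ|data] = 5·85/19 = 425/19.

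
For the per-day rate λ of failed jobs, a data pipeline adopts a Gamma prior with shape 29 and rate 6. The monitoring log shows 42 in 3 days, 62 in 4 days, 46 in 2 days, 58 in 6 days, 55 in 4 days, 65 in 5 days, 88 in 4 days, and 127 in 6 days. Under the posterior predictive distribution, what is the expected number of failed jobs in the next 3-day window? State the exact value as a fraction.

429/10

Total count: 42 + 62 + 46 + 58 + 55 + 65 + 88 + 127 = 543.
Total exposure: 3 + 4 + 2 + 6 + 4 + 5 + 4 + 6 = 34 days.
By Gamma–Poisson conjugacy, the posterior is Gamma(α + Σx, β + Σt) = Gamma(29 + 543, 6 + 34) = Gamma(572, 40).
Predictive mean over a 3-day window = T·E[λ|data] = 3·572/40 = 429/10.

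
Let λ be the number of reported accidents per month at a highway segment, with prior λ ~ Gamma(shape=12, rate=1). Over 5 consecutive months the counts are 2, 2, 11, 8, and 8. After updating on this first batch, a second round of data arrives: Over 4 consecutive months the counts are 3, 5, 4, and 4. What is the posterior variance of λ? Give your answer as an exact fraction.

Total count: 2 + 2 + 11 + 8 + 8 = 31.
Total exposure: 5 months.
After the first batch: Gamma(12 + 31, 1 + 5) = Gamma(43, 6).
Total count: 3 + 5 + 4 + 4 = 16.
Total exposure: 4 months.
After the second batch: Gamma(43 + 16, 6 + 4) = Gamma(59, 10).
Posterior variance = α'/β'² = 59/100.

59/100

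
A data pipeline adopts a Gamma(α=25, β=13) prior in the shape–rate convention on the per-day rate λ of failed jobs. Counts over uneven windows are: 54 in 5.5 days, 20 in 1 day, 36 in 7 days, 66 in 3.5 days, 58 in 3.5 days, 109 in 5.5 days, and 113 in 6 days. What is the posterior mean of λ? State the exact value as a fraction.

481/45

Total count: 54 + 20 + 36 + 66 + 58 + 109 + 113 = 456.
Total exposure: 5.5 + 1 + 7 + 3.5 + 3.5 + 5.5 + 6 = 32 days.
Gamma(α, β) with Poisson data over total exposure Σt gives posterior Gamma(α+Σx, β+Σt) = Gamma(481, 45).
Posterior mean = α'/β' = 481/45.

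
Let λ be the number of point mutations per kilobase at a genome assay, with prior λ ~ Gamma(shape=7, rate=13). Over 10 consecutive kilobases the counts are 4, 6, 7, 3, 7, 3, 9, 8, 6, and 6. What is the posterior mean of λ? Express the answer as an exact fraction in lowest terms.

66/23

Total count: 4 + 6 + 7 + 3 + 7 + 3 + 9 + 8 + 6 + 6 = 59.
Total exposure: 10 kilobases.
The Gamma prior is conjugate for the Poisson rate, so λ | data ~ Gamma(7+59, 13+10) = Gamma(66, 23).
Posterior mean = α'/β' = 66/23.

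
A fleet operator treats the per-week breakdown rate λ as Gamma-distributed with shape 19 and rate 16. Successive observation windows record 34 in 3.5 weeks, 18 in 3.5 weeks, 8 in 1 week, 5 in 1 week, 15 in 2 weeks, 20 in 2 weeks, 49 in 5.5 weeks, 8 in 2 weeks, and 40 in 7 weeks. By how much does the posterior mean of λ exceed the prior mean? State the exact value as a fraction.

1753/464

Total count: 34 + 18 + 8 + 5 + 15 + 20 + 49 + 8 + 40 = 197.
Total exposure: 3.5 + 3.5 + 1 + 1 + 2 + 2 + 5.5 + 2 + 7 = 27.5 weeks.
By Gamma–Poisson conjugacy, the posterior is Gamma(α + Σx, β + Σt) = Gamma(19 + 197, 16 + 27.5) = Gamma(216, 87/2).
Posterior mean = 216/(87/2) = 144/29; prior mean = 19/16 = 19/16. Difference = 144/29 − 19/16 = 1753/464.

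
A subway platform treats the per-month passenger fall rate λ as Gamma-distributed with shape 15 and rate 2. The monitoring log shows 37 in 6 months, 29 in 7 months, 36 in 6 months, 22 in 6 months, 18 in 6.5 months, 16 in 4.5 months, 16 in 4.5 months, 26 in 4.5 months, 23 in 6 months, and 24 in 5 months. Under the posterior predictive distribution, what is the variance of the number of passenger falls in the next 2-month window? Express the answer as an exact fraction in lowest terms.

7860/841

Total count: 37 + 29 + 36 + 22 + 18 + 16 + 16 + 26 + 23 + 24 = 247.
Total exposure: 6 + 7 + 6 + 6 + 6.5 + 4.5 + 4.5 + 4.5 + 6 + 5 = 56 months.
Conjugate update: add total count to the shape and total exposure to the rate, giving Gamma(262, 58).
The posterior predictive for a window of length T is Negative Binomial with variance T·α'·(β'+T)/β'² = 2·262·60/3364 = 7860/841.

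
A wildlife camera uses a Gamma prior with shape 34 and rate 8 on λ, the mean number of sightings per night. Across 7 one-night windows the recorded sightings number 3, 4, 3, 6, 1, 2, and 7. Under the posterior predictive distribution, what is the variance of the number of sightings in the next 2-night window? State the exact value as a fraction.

136/15

Total count: 3 + 4 + 3 + 6 + 1 + 2 + 7 = 26.
Total exposure: 7 nights.
Gamma(α, β) with Poisson data over total exposure Σt gives posterior Gamma(α+Σx, β+Σt) = Gamma(60, 15).
The posterior predictive for a window of length T is Negative Binomial with variance T·α'·(β'+T)/β'² = 2·60·17/225 = 136/15.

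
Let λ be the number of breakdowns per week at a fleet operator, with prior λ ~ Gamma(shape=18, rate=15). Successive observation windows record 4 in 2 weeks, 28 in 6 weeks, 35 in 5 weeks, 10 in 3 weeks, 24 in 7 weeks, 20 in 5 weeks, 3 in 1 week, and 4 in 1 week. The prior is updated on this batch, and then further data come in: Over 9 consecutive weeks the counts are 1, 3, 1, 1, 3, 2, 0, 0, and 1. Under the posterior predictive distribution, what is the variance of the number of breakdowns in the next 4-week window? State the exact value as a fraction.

9164/729

Total count: 4 + 28 + 35 + 10 + 24 + 20 + 3 + 4 = 128.
Total exposure: 2 + 6 + 5 + 3 + 7 + 5 + 1 + 1 = 30 weeks.
After the first batch: Gamma(18 + 128, 15 + 30) = Gamma(146, 45).
Total count: 1 + 3 + 1 + 1 + 3 + 2 + 0 + 0 + 1 = 12.
Total exposure: 9 weeks.
After the second batch: Gamma(146 + 12, 45 + 9) = Gamma(158, 54).
The posterior predictive for a window of length T is Negative Binomial with variance T·α'·(β'+T)/β'² = 4·158·58/2916 = 9164/729.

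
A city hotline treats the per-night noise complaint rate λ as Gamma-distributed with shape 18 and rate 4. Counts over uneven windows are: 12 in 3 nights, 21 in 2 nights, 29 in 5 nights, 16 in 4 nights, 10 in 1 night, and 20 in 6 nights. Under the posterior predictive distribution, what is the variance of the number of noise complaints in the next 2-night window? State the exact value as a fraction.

Total count: 12 + 21 + 29 + 16 + 10 + 20 = 108.
Total exposure: 3 + 2 + 5 + 4 + 1 + 6 = 21 nights.
Conjugate update: add total count to the shape and total exposure to the rate, giving Gamma(126, 25).
The posterior predictive for a window of length T is Negative Binomial with variance T·α'·(β'+T)/β'² = 2·126·27/625 = 6804/625.

6804/625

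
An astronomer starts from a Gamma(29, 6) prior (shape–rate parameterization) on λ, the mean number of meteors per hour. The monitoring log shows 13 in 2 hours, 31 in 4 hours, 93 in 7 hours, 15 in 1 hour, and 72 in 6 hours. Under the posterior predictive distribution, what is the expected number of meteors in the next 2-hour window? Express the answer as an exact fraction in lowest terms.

Total count: 13 + 31 + 93 + 15 + 72 = 224.
Total exposure: 2 + 4 + 7 + 1 + 6 = 20 hours.
Posterior: α' = 29 + 224 = 253, β' = 6 + 20 = 26.
Predictive mean over a 2-hour window = T·E[λ|data] = 2·253/26 = 253/13.

253/13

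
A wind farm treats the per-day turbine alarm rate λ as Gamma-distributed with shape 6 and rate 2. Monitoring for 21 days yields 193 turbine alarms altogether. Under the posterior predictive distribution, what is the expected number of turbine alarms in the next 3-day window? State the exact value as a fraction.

Total count 193 over total exposure 21 days.
The Gamma prior is conjugate for the Poisson rate, so λ | data ~ Gamma(6+193, 2+21) = Gamma(199, 23).
Predictive mean over a 3-day window = T·E[λ|data] = 3·199/23 = 597/23.

597/23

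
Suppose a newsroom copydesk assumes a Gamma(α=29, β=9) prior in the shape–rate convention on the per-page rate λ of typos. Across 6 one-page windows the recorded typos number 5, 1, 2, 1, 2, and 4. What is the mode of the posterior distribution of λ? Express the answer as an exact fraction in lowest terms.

43/15

Total count: 5 + 1 + 2 + 1 + 2 + 4 = 15.
Total exposure: 6 pages.
Posterior: α' = 29 + 15 = 44, β' = 9 + 6 = 15.
Posterior mode = (α'−1)/β' = 43/15.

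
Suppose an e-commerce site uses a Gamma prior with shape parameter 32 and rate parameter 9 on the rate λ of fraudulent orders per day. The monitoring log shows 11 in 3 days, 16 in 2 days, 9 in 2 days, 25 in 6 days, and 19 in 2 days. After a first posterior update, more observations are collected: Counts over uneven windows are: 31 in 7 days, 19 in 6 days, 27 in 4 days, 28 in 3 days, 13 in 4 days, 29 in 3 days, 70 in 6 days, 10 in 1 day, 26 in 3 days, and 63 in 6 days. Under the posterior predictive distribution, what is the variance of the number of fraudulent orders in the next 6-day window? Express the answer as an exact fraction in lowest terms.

187464/4489

Total count: 11 + 16 + 9 + 25 + 19 = 80.
Total exposure: 3 + 2 + 2 + 6 + 2 = 15 days.
After the first batch: Gamma(32 + 80, 9 + 15) = Gamma(112, 24).
Total count: 31 + 19 + 27 + 28 + 13 + 29 + 70 + 10 + 26 + 63 = 316.
Total exposure: 7 + 6 + 4 + 3 + 4 + 3 + 6 + 1 + 3 + 6 = 43 days.
After the second batch: Gamma(112 + 316, 24 + 43) = Gamma(428, 67).
The posterior predictive for a window of length T is Negative Binomial with variance T·α'·(β'+T)/β'² = 6·428·73/4489 = 187464/4489.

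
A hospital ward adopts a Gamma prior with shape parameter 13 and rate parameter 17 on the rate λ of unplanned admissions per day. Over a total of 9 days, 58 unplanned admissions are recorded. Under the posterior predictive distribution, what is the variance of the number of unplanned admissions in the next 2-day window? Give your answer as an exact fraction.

994/169

Total count 58 over total exposure 9 days.
Gamma(α, β) with Poisson data over total exposure Σt gives posterior Gamma(α+Σx, β+Σt) = Gamma(71, 26).
The posterior predictive for a window of length T is Negative Binomial with variance T·α'·(β'+T)/β'² = 2·71·28/676 = 994/169.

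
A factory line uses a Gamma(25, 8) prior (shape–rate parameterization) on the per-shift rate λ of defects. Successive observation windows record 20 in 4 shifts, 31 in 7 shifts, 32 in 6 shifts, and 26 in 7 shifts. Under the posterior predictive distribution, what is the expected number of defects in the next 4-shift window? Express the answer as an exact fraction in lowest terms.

67/4

Total count: 20 + 31 + 32 + 26 = 109.
Total exposure: 4 + 7 + 6 + 7 = 24 shifts.
Conjugate update: add total count to the shape and total exposure to the rate, giving Gamma(134, 32).
Predictive mean over a 4-shift window = T·E[λ|data] = 4·134/32 = 67/4.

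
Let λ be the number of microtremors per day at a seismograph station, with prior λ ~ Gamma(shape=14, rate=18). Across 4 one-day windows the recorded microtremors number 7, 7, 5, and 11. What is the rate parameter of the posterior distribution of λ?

22

Total count: 7 + 7 + 5 + 11 = 30.
Total exposure: 4 days.
By Gamma–Poisson conjugacy, the posterior is Gamma(α + Σx, β + Σt) = Gamma(14 + 30, 18 + 4) = Gamma(44, 22).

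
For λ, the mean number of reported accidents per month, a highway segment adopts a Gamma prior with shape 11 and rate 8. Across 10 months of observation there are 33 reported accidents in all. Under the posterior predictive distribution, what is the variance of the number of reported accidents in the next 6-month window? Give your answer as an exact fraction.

176/9

Total count 33 over total exposure 10 months.
By Gamma–Poisson conjugacy, the posterior is Gamma(α + Σx, β + Σt) = Gamma(11 + 33, 8 + 10) = Gamma(44, 18).
The posterior predictive for a window of length T is Negative Binomial with variance T·α'·(β'+T)/β'² = 6·44·24/324 = 176/9.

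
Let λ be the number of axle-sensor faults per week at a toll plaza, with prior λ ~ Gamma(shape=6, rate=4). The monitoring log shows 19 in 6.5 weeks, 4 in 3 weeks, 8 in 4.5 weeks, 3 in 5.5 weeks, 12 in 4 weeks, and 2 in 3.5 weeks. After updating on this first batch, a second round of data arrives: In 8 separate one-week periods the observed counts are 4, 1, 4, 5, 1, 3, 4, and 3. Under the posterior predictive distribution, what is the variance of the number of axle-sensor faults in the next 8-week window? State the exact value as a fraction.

Total count: 19 + 4 + 8 + 3 + 12 + 2 = 48.
Total exposure: 6.5 + 3 + 4.5 + 5.5 + 4 + 3.5 = 27 weeks.
After the first batch: Gamma(6 + 48, 4 + 27) = Gamma(54, 31).
Total count: 4 + 1 + 4 + 5 + 1 + 3 + 4 + 3 = 25.
Total exposure: 8 weeks.
After the second batch: Gamma(54 + 25, 31 + 8) = Gamma(79, 39).
The posterior predictive for a window of length T is Negative Binomial with variance T·α'·(β'+T)/β'² = 8·79·47/1521 = 29704/1521.

29704/1521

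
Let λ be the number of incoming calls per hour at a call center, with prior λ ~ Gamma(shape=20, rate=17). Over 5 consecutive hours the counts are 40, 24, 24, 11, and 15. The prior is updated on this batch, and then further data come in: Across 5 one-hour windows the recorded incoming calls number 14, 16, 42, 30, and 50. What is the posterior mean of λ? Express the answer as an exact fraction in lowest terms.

Total count: 40 + 24 + 24 + 11 + 15 = 114.
Total exposure: 5 hours.
After the first batch: Gamma(20 + 114, 17 + 5) = Gamma(134, 22).
Total count: 14 + 16 + 42 + 30 + 50 = 152.
Total exposure: 5 hours.
After the second batch: Gamma(134 + 152, 22 + 5) = Gamma(286, 27).
Posterior mean = α'/β' = 286/27.

286/27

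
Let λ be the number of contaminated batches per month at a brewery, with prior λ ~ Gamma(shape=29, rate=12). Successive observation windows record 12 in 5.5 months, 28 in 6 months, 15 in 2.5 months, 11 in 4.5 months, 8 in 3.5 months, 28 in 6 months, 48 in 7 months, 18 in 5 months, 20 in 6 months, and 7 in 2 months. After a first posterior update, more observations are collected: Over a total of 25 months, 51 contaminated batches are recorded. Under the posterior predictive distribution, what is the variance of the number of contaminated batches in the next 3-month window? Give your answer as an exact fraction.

2904/289

Total count: 12 + 28 + 15 + 11 + 8 + 28 + 48 + 18 + 20 + 7 = 195.
Total exposure: 5.5 + 6 + 2.5 + 4.5 + 3.5 + 6 + 7 + 5 + 6 + 2 = 48 months.
After the first batch: Gamma(29 + 195, 12 + 48) = Gamma(224, 60).
Total count 51 over total exposure 25 months.
After the second batch: Gamma(224 + 51, 60 + 25) = Gamma(275, 85).
The posterior predictive for a window of length T is Negative Binomial with variance T·α'·(β'+T)/β'² = 3·275·88/7225 = 2904/289.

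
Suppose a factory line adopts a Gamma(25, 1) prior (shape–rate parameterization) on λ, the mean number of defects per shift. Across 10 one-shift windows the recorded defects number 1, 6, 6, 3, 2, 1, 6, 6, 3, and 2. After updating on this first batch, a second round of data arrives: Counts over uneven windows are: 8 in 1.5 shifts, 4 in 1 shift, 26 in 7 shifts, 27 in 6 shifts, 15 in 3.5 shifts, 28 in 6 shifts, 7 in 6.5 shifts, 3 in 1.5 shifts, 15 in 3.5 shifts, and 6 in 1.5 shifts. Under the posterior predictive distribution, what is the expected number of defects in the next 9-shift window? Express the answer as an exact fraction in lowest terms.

Total count: 1 + 6 + 6 + 3 + 2 + 1 + 6 + 6 + 3 + 2 = 36.
Total exposure: 10 shifts.
After the first batch: Gamma(25 + 36, 1 + 10) = Gamma(61, 11).
Total count: 8 + 4 + 26 + 27 + 15 + 28 + 7 + 3 + 15 + 6 = 139.
Total exposure: 1.5 + 1 + 7 + 6 + 3.5 + 6 + 6.5 + 1.5 + 3.5 + 1.5 = 38 shifts.
After the second batch: Gamma(61 + 139, 11 + 38) = Gamma(200, 49).
Predictive mean over a 9-shift window = T·E[λ|data] = 9·200/49 = 1800/49.

1800/49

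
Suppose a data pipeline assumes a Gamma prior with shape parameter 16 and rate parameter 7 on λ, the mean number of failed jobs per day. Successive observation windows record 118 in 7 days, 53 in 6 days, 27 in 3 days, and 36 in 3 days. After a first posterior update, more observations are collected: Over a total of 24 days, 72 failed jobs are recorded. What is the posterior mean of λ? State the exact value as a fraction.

Total count: 118 + 53 + 27 + 36 = 234.
Total exposure: 7 + 6 + 3 + 3 = 19 days.
After the first batch: Gamma(16 + 234, 7 + 19) = Gamma(250, 26).
Total count 72 over total exposure 24 days.
After the second batch: Gamma(250 + 72, 26 + 24) = Gamma(322, 50).
Posterior mean = α'/β' = 322/50 = 161/25.

161/25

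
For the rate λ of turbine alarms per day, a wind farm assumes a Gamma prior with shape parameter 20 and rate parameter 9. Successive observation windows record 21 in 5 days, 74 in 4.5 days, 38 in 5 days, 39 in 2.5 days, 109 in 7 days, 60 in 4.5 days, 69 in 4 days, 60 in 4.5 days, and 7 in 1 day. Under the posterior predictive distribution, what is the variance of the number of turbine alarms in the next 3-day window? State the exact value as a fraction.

Total count: 21 + 74 + 38 + 39 + 109 + 60 + 69 + 60 + 7 = 477.
Total exposure: 5 + 4.5 + 5 + 2.5 + 7 + 4.5 + 4 + 4.5 + 1 = 38 days.
Posterior: α' = 20 + 477 = 497, β' = 9 + 38 = 47.
The posterior predictive for a window of length T is Negative Binomial with variance T·α'·(β'+T)/β'² = 3·497·50/2209 = 74550/2209.

74550/2209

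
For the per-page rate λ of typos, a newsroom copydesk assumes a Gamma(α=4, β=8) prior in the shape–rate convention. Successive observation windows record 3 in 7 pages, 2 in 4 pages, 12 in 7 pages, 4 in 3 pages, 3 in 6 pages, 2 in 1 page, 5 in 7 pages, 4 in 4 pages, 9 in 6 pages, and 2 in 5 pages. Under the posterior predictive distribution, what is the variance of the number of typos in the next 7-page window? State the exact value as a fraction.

11375/1682

Total count: 3 + 2 + 12 + 4 + 3 + 2 + 5 + 4 + 9 + 2 = 46.
Total exposure: 7 + 4 + 7 + 3 + 6 + 1 + 7 + 4 + 6 + 5 = 50 pages.
By Gamma–Poisson conjugacy, the posterior is Gamma(α + Σx, β + Σt) = Gamma(4 + 46, 8 + 50) = Gamma(50, 58).
The posterior predictive for a window of length T is Negative Binomial with variance T·α'·(β'+T)/β'² = 7·50·65/3364 = 11375/1682.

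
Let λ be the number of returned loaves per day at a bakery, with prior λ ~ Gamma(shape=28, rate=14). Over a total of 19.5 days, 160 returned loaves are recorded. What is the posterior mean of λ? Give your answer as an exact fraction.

Total count 160 over total exposure 19.5 days.
The Gamma prior is conjugate for the Poisson rate, so λ | data ~ Gamma(28+160, 14+19.5) = Gamma(188, 67/2).
Posterior mean = α'/β' = 188/(67/2) = 376/67.

376/67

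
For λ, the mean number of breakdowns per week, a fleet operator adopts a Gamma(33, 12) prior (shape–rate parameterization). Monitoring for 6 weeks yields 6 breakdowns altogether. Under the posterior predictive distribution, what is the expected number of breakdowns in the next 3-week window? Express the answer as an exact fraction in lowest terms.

13/2

Total count 6 over total exposure 6 weeks.
By Gamma–Poisson conjugacy, the posterior is Gamma(α + Σx, β + Σt) = Gamma(33 + 6, 12 + 6) = Gamma(39, 18).
Predictive mean over a 3-week window = T·E[λ|data] = 3·39/18 = 13/2.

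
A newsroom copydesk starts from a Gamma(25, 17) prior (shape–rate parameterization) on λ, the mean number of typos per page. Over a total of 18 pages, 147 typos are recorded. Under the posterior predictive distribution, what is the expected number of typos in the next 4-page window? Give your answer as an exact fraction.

Total count 147 over total exposure 18 pages.
Gamma(α, β) with Poisson data over total exposure Σt gives posterior Gamma(α+Σx, β+Σt) = Gamma(172, 35).
Predictive mean over a 4-page window = T·E[λ|data] = 4·172/35 = 688/35.

688/35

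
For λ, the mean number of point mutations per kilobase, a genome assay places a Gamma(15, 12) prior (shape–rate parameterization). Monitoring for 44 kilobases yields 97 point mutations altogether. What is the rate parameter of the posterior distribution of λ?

56

Total count 97 over total exposure 44 kilobases.
The Gamma prior is conjugate for the Poisson rate, so λ | data ~ Gamma(15+97, 12+44) = Gamma(112, 56).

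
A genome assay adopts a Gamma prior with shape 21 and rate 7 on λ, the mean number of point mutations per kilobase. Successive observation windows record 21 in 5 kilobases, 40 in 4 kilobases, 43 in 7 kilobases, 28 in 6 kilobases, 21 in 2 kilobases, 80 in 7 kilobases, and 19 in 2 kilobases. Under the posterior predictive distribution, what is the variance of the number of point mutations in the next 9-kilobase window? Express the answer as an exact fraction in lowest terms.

120393/1600

Total count: 21 + 40 + 43 + 28 + 21 + 80 + 19 = 252.
Total exposure: 5 + 4 + 7 + 6 + 2 + 7 + 2 = 33 kilobases.
Posterior: α' = 21 + 252 = 273, β' = 7 + 33 = 40.
The posterior predictive for a window of length T is Negative Binomial with variance T·α'·(β'+T)/β'² = 9·273·49/1600 = 120393/1600.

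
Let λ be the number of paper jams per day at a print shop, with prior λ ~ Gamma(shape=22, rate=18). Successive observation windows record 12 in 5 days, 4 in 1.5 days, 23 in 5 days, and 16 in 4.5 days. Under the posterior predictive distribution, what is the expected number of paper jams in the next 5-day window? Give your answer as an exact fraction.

Total count: 12 + 4 + 23 + 16 = 55.
Total exposure: 5 + 1.5 + 5 + 4.5 = 16 days.
Conjugate update: add total count to the shape and total exposure to the rate, giving Gamma(77, 34).
Predictive mean over a 5-day window = T·E[λ|data] = 5·77/34 = 385/34.

385/34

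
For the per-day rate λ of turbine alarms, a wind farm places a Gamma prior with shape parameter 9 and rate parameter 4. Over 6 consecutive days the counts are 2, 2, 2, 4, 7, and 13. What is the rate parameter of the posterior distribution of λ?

10

Total count: 2 + 2 + 2 + 4 + 7 + 13 = 30.
Total exposure: 6 days.
The Gamma prior is conjugate for the Poisson rate, so λ | data ~ Gamma(9+30, 4+6) = Gamma(39, 10).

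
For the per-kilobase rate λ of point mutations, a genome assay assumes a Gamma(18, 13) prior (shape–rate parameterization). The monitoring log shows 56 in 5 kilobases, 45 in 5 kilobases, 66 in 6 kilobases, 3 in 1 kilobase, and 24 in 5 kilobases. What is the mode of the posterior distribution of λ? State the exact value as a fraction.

211/35

Total count: 56 + 45 + 66 + 3 + 24 = 194.
Total exposure: 5 + 5 + 6 + 1 + 5 = 22 kilobases.
By Gamma–Poisson conjugacy, the posterior is Gamma(α + Σx, β + Σt) = Gamma(18 + 194, 13 + 22) = Gamma(212, 35).
Posterior mode = (α'−1)/β' = 211/35.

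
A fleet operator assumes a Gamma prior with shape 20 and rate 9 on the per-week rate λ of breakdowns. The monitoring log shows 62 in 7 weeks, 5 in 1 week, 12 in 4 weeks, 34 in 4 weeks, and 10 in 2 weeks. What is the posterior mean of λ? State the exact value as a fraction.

Total count: 62 + 5 + 12 + 34 + 10 = 123.
Total exposure: 7 + 1 + 4 + 4 + 2 = 18 weeks.
The Gamma prior is conjugate for the Poisson rate, so λ | data ~ Gamma(20+123, 9+18) = Gamma(143, 27).
Posterior mean = α'/β' = 143/27.

143/27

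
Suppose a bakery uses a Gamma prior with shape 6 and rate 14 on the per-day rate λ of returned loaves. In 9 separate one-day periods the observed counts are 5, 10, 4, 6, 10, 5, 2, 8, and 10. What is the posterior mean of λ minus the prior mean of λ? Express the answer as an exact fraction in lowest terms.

Total count: 5 + 10 + 4 + 6 + 10 + 5 + 2 + 8 + 10 = 60.
Total exposure: 9 days.
Posterior: α' = 6 + 60 = 66, β' = 14 + 9 = 23.
Posterior mean = 66/23 = 66/23; prior mean = 6/14 = 3/7. Difference = 66/23 − 3/7 = 393/161.

393/161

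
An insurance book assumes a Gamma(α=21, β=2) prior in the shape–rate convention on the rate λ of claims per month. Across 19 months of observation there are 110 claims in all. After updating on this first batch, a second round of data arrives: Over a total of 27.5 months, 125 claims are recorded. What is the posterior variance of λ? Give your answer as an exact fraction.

Total count 110 over total exposure 19 months.
After the first batch: Gamma(21 + 110, 2 + 19) = Gamma(131, 21).
Total count 125 over total exposure 27.5 months.
After the second batch: Gamma(131 + 125, 21 + 27.5) = Gamma(256, 97/2).
Posterior variance = α'/β'² = 256/(9409/4) = 1024/9409.

1024/9409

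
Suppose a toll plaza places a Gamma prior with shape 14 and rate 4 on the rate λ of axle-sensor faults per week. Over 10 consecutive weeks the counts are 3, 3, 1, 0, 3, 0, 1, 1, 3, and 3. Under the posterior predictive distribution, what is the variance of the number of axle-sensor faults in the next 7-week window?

Total count: 3 + 3 + 1 + 0 + 3 + 0 + 1 + 1 + 3 + 3 = 18.
Total exposure: 10 weeks.
Gamma(α, β) with Poisson data over total exposure Σt gives posterior Gamma(α+Σx, β+Σt) = Gamma(32, 14).
The posterior predictive for a window of length T is Negative Binomial with variance T·α'·(β'+T)/β'² = 7·32·21/196 = 24.

24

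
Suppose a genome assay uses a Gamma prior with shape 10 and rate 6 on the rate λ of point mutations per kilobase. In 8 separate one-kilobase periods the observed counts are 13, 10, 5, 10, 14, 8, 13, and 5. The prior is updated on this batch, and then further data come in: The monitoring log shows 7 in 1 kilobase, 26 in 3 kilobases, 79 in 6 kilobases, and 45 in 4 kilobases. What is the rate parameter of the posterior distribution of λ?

Total count: 13 + 10 + 5 + 10 + 14 + 8 + 13 + 5 = 78.
Total exposure: 8 kilobases.
After the first batch: Gamma(10 + 78, 6 + 8) = Gamma(88, 14).
Total count: 7 + 26 + 79 + 45 = 157.
Total exposure: 1 + 3 + 6 + 4 = 14 kilobases.
After the second batch: Gamma(88 + 157, 14 + 14) = Gamma(245, 28).

28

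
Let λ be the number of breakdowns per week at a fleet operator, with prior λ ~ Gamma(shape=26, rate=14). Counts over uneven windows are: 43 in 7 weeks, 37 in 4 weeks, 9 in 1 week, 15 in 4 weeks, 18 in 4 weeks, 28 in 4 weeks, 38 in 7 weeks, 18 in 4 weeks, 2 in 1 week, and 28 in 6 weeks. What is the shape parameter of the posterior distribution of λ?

Total count: 43 + 37 + 9 + 15 + 18 + 28 + 38 + 18 + 2 + 28 = 236.
Total exposure: 7 + 4 + 1 + 4 + 4 + 4 + 7 + 4 + 1 + 6 = 42 weeks.
Conjugate update: add total count to the shape and total exposure to the rate, giving Gamma(262, 56).

262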